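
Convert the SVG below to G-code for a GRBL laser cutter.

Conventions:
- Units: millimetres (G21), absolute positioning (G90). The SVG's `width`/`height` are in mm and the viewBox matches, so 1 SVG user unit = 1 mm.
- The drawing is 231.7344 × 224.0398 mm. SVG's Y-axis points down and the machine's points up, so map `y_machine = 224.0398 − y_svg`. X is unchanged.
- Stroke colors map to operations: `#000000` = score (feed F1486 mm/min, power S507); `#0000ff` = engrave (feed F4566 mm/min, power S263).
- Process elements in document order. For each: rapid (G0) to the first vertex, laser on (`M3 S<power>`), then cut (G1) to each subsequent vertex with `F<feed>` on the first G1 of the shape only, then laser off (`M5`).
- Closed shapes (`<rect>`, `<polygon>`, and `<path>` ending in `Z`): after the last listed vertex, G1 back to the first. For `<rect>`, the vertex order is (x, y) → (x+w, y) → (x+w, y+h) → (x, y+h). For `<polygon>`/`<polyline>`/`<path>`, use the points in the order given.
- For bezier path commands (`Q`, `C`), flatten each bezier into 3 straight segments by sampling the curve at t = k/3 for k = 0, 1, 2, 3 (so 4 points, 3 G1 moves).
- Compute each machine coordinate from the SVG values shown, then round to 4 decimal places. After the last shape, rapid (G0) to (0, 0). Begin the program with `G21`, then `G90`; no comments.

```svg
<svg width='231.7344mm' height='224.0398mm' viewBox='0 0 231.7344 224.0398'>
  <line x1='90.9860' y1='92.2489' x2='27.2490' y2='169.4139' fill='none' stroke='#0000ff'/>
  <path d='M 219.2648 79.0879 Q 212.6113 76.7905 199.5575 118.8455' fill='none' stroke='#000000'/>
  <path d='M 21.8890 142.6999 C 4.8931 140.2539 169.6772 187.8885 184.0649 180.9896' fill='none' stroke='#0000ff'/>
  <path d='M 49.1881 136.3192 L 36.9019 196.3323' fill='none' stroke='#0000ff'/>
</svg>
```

G21
G90
G0 X90.9860 Y131.7909
M3 S263
G1 X27.2490 Y54.6259 F4566
M5
G0 X219.2648 Y144.9519
M3 S507
G1 X214.1180 Y141.5555 F1486
G1 X207.5489 Y128.3029
G1 X199.5575 Y105.1943
M5
G0 X21.8890 Y81.3399
M3 S263
G1 X53.1836 Y70.9670 F4566
G1 X131.8479 Y50.4545
G1 X184.0649 Y43.0502
M5
G0 X49.1881 Y87.7206
M3 S263
G1 X36.9019 Y27.7075 F4566
M5
G0 X0.0000 Y0.0000

viewBox `0 0 231.7344 224.0398` with mm width/height → 1 unit = 1 mm. Flip: y_m = 224.0398 − y_svg.

**Shape 1** — `<line>` line segment, stroke `#0000ff` → engrave (S263, F4566). Machine vertices: (90.9860,131.7909) → (27.2490,54.6259). Open path.

**Shape 2** — `<path>` quadratic bezier, stroke `#000000` → score (S507, F1486). Control points (SVG): P0=(219.2648,79.0879), P1=(212.6113,76.7905), P2=(199.5575,118.8455); sampled at t=k/3. Machine vertices: (219.2648,144.9519) → (214.1180,141.5555) → (207.5489,128.3029) → (199.5575,105.1943). Open path.

**Shape 3** — `<path>` cubic bezier, stroke `#0000ff` → engrave (S263, F4566). Control points (SVG): P0=(21.8890,142.6999), P1=(4.8931,140.2539), P2=(169.6772,187.8885), P3=(184.0649,180.9896); sampled at t=k/3. Machine vertices: (21.8890,81.3399) → (53.1836,70.9670) → (131.8479,50.4545) → (184.0649,43.0502). Open path.

**Shape 4** — `<path>` line segment, stroke `#0000ff` → engrave (S263, F4566). Machine vertices: (49.1881,87.7206) → (36.9019,27.7075). Open path.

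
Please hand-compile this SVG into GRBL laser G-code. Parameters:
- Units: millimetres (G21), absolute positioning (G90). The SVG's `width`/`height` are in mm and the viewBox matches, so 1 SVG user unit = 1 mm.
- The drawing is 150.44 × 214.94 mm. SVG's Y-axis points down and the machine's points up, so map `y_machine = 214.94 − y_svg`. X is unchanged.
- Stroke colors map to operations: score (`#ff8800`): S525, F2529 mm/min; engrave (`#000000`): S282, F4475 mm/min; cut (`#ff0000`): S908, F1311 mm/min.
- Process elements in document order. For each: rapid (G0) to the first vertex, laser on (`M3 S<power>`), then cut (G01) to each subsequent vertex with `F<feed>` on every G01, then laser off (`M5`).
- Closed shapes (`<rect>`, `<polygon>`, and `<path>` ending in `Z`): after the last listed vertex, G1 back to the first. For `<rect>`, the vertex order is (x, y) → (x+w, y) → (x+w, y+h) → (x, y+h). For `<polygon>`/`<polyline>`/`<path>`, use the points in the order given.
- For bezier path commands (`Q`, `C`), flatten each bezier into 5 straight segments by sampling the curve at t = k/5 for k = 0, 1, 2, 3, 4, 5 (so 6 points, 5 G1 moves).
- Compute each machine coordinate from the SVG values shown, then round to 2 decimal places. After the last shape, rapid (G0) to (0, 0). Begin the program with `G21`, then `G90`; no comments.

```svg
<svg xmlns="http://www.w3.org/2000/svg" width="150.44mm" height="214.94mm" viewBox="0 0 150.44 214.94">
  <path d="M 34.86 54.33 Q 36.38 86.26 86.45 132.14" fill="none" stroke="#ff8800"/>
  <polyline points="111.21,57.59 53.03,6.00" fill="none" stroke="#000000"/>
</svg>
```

Since the viewBox matches the mm dimensions, user units are millimetres directly. The only transform is the Y-flip y_m = 214.94 − y_svg.

Shape 1 is a quadratic bezier drawn with `<path>`. Its stroke #ff8800 means score at S525, F2529. After flipping Y the toolpath is (34.86,160.61) → (37.41,147.28) → (43.84,132.83) → (54.16,117.27) → (68.36,100.59) → (86.45,82.80).

Shape 2 is a line segment drawn with `<polyline>`. Its stroke #000000 means engrave at S282, F4475. After flipping Y the toolpath is (111.21,157.35) → (53.03,208.94).

G21
G90
G0 X34.86 Y160.61
M3 S525
G01 X37.41 Y147.28 F2529
G01 X43.84 Y132.83 F2529
G01 X54.16 Y117.27 F2529
G01 X68.36 Y100.59 F2529
G01 X86.45 Y82.80 F2529
M5
G0 X111.21 Y157.35
M3 S282
G01 X53.03 Y208.94 F4475
M5
G0 X0.00 Y0.00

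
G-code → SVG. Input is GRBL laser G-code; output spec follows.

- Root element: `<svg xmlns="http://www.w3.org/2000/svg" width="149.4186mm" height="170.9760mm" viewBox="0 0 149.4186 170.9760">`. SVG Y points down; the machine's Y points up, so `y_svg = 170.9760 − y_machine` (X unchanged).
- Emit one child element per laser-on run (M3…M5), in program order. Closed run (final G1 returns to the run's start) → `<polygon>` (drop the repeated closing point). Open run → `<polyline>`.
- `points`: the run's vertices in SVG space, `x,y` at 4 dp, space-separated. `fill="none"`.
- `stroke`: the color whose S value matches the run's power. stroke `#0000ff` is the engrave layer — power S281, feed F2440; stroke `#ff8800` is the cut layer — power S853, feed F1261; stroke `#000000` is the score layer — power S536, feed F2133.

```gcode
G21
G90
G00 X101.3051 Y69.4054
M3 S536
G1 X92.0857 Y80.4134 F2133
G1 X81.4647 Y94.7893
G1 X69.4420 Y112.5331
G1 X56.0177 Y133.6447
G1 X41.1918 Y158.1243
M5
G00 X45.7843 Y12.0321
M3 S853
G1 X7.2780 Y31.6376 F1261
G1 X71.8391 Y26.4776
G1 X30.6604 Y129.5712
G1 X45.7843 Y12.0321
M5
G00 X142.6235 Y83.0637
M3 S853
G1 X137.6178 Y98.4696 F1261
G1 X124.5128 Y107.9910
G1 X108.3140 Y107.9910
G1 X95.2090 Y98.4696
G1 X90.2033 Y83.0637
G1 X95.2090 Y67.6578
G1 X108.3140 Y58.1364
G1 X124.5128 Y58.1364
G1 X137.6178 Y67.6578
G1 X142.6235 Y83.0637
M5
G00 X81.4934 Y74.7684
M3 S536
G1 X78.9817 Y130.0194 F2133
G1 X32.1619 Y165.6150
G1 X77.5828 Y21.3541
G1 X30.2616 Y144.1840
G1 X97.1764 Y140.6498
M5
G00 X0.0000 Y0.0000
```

Machine Y-up, SVG Y-down with viewBox height 170.9760, so y_svg = 170.9760 − y_machine; X carries over.

Run 1: the run's S536 means `#000000` (score). The run is open, so emit a `<polyline>` with points (Y-flipped): 101.3051,101.5706 92.0857,90.5626 81.4647,76.1867 69.4420,58.4429 56.0177,37.3313 41.1918,12.8517.

Run 2: the run's S853 means `#ff8800` (cut). The run returns to its start, so emit a `<polygon>` with points (Y-flipped): 45.7843,158.9439 7.2780,139.3384 71.8391,144.4984 30.6604,41.4048.

Run 3: S853 ⇒ cut layer `#ff8800`. The run returns to its start, so emit a `<polygon>` with points (Y-flipped): 142.6235,87.9123 137.6178,72.5064 124.5128,62.9850 108.3140,62.9850 95.2090,72.5064 90.2033,87.9123 95.2090,103.3182 108.3140,112.8396 124.5128,112.8396 137.6178,103.3182.

Run 4: the run's S536 means `#000000` (score). The run is open, so emit a `<polyline>` with points (Y-flipped): 81.4934,96.2076 78.9817,40.9566 32.1619,5.3610 77.5828,149.6219 30.2616,26.7920 97.1764,30.3262.

<svg xmlns="http://www.w3.org/2000/svg" width="149.4186mm" height="170.9760mm" viewBox="0 0 149.4186 170.9760">
  <polyline points="101.3051,101.5706 92.0857,90.5626 81.4647,76.1867 69.4420,58.4429 56.0177,37.3313 41.1918,12.8517" fill="none" stroke="#000000"/>
  <polygon points="45.7843,158.9439 7.2780,139.3384 71.8391,144.4984 30.6604,41.4048" fill="none" stroke="#ff8800"/>
  <polygon points="142.6235,87.9123 137.6178,72.5064 124.5128,62.9850 108.3140,62.9850 95.2090,72.5064 90.2033,87.9123 95.2090,103.3182 108.3140,112.8396 124.5128,112.8396 137.6178,103.3182" fill="none" stroke="#ff8800"/>
  <polyline points="81.4934,96.2076 78.9817,40.9566 32.1619,5.3610 77.5828,149.6219 30.2616,26.7920 97.1764,30.3262" fill="none" stroke="#000000"/>
</svg>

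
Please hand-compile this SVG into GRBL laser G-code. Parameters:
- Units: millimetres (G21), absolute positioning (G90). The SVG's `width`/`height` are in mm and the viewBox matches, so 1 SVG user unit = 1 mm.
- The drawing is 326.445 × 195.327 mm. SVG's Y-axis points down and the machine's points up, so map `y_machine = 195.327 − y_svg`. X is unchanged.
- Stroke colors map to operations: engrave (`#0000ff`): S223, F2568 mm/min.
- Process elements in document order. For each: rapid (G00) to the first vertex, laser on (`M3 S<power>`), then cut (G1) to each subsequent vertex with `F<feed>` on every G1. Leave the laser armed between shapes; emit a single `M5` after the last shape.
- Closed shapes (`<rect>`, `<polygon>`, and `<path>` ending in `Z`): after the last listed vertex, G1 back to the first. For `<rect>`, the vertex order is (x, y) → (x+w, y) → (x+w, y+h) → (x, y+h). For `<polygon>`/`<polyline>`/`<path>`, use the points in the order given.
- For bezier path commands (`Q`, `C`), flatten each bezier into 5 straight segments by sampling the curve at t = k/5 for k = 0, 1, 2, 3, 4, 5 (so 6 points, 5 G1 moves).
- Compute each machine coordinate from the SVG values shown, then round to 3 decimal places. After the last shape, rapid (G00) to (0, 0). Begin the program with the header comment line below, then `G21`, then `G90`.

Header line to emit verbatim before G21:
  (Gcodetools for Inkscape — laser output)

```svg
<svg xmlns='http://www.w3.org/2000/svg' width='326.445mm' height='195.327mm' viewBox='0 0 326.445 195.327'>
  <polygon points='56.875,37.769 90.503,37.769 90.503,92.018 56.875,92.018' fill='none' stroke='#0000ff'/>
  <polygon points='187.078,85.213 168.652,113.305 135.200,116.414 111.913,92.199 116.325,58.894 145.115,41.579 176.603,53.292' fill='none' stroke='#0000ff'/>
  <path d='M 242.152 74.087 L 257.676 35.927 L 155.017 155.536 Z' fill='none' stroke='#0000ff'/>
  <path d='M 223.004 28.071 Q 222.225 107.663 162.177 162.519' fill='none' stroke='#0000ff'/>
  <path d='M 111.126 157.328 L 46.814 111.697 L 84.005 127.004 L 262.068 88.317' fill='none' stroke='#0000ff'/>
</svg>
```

(Gcodetools for Inkscape — laser output)
G21
G90
G00 X56.875 Y157.558
M3 S223
G1 X90.503 Y157.558 F2568
G1 X90.503 Y103.309 F2568
G1 X56.875 Y103.309 F2568
G1 X56.875 Y157.558 F2568
G00 X187.078 Y110.114
M3 S223
G1 X168.652 Y82.022 F2568
G1 X135.200 Y78.913 F2568
G1 X111.913 Y103.128 F2568
G1 X116.325 Y136.433 F2568
G1 X145.115 Y153.748 F2568
G1 X176.603 Y142.035 F2568
G1 X187.078 Y110.114 F2568
G00 X242.152 Y121.240
M3 S223
G1 X257.676 Y159.400 F2568
G1 X155.017 Y39.791 F2568
G1 X242.152 Y121.240 F2568
G00 X223.004 Y167.256
M3 S223
G1 X220.322 Y136.409 F2568
G1 X212.898 Y107.540 F2568
G1 X200.732 Y80.651 F2568
G1 X183.825 Y55.740 F2568
G1 X162.177 Y32.808 F2568
G00 X111.126 Y37.999
M3 S223
G1 X46.814 Y83.630 F2568
G1 X84.005 Y68.323 F2568
G1 X262.068 Y107.010 F2568
M5
G00 X0.000 Y0.000

Since the viewBox matches the mm dimensions, user units are millimetres directly. The only transform is the Y-flip y_m = 195.327 − y_svg.

Shape 1 is a rectangle drawn with `<polygon>`. Its stroke #0000ff means engrave at S223, F2568. After flipping Y the toolpath is (56.875,157.558) → (90.503,157.558) → (90.503,103.309) → (56.875,103.309) → (56.875,157.558), returning to the start.

Shape 2 is a regular polygon drawn with `<polygon>`. Its stroke #0000ff means engrave at S223, F2568. After flipping Y the toolpath is (187.078,110.114) → (168.652,82.022) → (135.200,78.913) → (111.913,103.128) → (116.325,136.433) → (145.115,153.748) → (176.603,142.035) → (187.078,110.114), returning to the start.

Shape 3 is a closed polygon drawn with `<path>`. Its stroke #0000ff means engrave at S223, F2568. After flipping Y the toolpath is (242.152,121.240) → (257.676,159.400) → (155.017,39.791) → (242.152,121.240), returning to the start.

Shape 4 is a quadratic bezier drawn with `<path>`. Its stroke #0000ff means engrave at S223, F2568. After flipping Y the toolpath is (223.004,167.256) → (220.322,136.409) → (212.898,107.540) → (200.732,80.651) → (183.825,55.740) → (162.177,32.808).

Shape 5 is a open polyline drawn with `<path>`. Its stroke #0000ff means engrave at S223, F2568. After flipping Y the toolpath is (111.126,37.999) → (46.814,83.630) → (84.005,68.323) → (262.068,107.010).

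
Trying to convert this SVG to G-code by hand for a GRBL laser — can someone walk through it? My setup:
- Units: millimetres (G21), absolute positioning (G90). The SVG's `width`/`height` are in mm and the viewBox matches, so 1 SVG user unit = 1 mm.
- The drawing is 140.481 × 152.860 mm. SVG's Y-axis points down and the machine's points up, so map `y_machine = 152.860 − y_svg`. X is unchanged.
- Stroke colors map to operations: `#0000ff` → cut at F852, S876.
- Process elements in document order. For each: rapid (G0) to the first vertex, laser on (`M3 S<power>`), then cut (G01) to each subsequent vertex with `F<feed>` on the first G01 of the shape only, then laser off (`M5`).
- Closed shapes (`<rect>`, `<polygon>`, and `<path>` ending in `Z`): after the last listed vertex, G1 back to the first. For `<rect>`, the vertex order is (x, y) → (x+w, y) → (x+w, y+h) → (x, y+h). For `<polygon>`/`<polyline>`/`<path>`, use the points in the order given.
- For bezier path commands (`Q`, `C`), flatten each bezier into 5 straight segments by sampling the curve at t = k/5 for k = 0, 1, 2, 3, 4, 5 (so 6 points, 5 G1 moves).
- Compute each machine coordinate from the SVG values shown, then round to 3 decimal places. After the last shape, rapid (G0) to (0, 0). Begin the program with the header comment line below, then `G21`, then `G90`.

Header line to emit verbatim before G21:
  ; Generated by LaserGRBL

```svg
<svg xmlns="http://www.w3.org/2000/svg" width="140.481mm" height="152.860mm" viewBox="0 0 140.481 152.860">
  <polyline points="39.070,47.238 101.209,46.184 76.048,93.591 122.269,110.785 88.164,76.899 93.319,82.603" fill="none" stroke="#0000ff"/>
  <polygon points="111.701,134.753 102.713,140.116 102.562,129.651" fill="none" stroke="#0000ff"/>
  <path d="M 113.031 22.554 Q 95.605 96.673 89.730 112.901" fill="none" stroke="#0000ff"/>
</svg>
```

1 u = 1 mm; y_m = 152.860 − y.

[1] `<polyline>` open polyline, #0000ff→cut S876 F852: (39.070,105.622) → (101.209,106.676) → (76.048,59.269) → (122.269,42.075) → (88.164,75.961) → (93.319,70.257)

[2] `<polygon>` regular polygon, #0000ff→cut S876 F852: (111.701,18.107) → (102.713,12.744) → (102.562,23.209) → (111.701,18.107) (closed)

[3] `<path>` quadratic bezier, #0000ff→cut S876 F852: (113.031,130.306) → (106.523,102.974) → (100.938,80.273) → (96.278,62.204) → (92.542,48.766) → (89.730,39.959)

; Generated by LaserGRBL
G21
G90
G0 X39.070 Y105.622
M3 S876
G01 X101.209 Y106.676 F852
G01 X76.048 Y59.269
G01 X122.269 Y42.075
G01 X88.164 Y75.961
G01 X93.319 Y70.257
M5
G0 X111.701 Y18.107
M3 S876
G01 X102.713 Y12.744 F852
G01 X102.562 Y23.209
G01 X111.701 Y18.107
M5
G0 X113.031 Y130.306
M3 S876
G01 X106.523 Y102.974 F852
G01 X100.938 Y80.273
G01 X96.278 Y62.204
G01 X92.542 Y48.766
G01 X89.730 Y39.959
M5
G0 X0.000 Y0.000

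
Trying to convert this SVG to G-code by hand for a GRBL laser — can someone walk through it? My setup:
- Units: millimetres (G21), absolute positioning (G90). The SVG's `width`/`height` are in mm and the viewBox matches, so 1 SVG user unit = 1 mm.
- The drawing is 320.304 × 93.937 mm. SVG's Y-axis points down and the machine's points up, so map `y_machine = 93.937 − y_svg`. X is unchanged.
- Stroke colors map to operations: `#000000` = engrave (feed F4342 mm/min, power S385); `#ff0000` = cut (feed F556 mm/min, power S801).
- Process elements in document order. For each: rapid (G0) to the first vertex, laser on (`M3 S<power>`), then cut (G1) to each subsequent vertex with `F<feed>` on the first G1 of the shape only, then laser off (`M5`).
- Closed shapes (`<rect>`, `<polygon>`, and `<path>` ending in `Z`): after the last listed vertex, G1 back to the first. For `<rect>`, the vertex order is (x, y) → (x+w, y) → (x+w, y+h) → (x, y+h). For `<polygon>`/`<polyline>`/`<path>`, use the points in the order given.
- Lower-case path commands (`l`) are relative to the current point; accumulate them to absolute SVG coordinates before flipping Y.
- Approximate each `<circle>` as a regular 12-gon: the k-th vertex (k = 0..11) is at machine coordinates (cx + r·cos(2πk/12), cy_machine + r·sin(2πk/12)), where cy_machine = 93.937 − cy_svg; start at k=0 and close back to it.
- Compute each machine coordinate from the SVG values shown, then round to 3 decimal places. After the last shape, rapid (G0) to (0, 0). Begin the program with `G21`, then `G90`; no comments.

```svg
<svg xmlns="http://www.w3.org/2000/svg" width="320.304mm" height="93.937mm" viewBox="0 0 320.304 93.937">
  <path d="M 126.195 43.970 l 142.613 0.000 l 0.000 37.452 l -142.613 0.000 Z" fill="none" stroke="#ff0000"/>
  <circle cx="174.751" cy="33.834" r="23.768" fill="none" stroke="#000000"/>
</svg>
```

G21
G90
G0 X126.195 Y49.967
M3 S801
G1 X268.808 Y49.967 F556
G1 X268.808 Y12.515
G1 X126.195 Y12.515
G1 X126.195 Y49.967
M5
G0 X198.519 Y60.103
M3 S385
G1 X195.335 Y71.987 F4342
G1 X186.635 Y80.687
G1 X174.751 Y83.871
G1 X162.867 Y80.687
G1 X154.167 Y71.987
G1 X150.983 Y60.103
G1 X154.167 Y48.219
G1 X162.867 Y39.519
G1 X174.751 Y36.335
G1 X186.635 Y39.519
G1 X195.335 Y48.219
G1 X198.519 Y60.103
M5
G0 X0.000 Y0.000

viewBox `0 0 320.304 93.937` with mm width/height → 1 unit = 1 mm. Flip: y_m = 93.937 − y_svg.

**Shape 1** — `<path>` rectangle, stroke `#ff0000` → cut (S801, F556). Machine vertices: (126.195,49.967) → (268.808,49.967) → (268.808,12.515) → (126.195,12.515) → (126.195,49.967). Closed: final G1 returns to the first vertex.

**Shape 2** — `<circle>` circle, stroke `#000000` → engrave (S385, F4342). Machine vertices: (198.519,60.103) → (195.335,71.987) → (186.635,80.687) → (174.751,83.871) → (162.867,80.687) → (154.167,71.987) → (150.983,60.103) → (154.167,48.219) → (162.867,39.519) → (174.751,36.335) → (186.635,39.519) → (195.335,48.219) → (198.519,60.103). Closed: final G1 returns to the first vertex.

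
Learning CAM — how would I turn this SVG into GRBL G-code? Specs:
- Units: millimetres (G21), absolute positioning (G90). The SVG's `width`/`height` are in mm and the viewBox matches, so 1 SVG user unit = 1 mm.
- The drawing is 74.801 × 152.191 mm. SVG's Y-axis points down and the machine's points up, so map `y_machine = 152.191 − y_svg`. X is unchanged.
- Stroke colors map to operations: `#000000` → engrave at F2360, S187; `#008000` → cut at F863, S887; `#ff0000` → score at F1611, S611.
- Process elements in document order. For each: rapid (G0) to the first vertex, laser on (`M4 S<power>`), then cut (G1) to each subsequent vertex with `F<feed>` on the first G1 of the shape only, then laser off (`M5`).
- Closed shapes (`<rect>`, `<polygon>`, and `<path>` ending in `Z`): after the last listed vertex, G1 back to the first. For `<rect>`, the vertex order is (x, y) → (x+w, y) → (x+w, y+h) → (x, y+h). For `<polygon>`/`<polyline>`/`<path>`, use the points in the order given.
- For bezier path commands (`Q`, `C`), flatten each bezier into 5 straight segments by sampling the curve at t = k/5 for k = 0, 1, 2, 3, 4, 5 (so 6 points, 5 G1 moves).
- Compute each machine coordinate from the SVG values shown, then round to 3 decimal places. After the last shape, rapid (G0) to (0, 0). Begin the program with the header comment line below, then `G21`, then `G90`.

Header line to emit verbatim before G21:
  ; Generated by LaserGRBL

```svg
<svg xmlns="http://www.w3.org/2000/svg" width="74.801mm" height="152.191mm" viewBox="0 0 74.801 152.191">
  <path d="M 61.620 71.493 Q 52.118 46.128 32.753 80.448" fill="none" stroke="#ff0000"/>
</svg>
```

; Generated by LaserGRBL
G21
G90
G0 X61.620 Y80.698
M4 S611
G1 X57.425 Y88.457 F1611
G1 X52.440 Y91.440
G1 X46.667 Y89.649
G1 X40.104 Y83.084
G1 X32.753 Y71.743
M5
G0 X0.000 Y0.000

1 u = 1 mm; y_m = 152.191 − y.

[1] `<path>` quadratic bezier, #ff0000→score S611 F1611: (61.620,80.698) → (57.425,88.457) → (52.440,91.440) → (46.667,89.649) → (40.104,83.084) → (32.753,71.743)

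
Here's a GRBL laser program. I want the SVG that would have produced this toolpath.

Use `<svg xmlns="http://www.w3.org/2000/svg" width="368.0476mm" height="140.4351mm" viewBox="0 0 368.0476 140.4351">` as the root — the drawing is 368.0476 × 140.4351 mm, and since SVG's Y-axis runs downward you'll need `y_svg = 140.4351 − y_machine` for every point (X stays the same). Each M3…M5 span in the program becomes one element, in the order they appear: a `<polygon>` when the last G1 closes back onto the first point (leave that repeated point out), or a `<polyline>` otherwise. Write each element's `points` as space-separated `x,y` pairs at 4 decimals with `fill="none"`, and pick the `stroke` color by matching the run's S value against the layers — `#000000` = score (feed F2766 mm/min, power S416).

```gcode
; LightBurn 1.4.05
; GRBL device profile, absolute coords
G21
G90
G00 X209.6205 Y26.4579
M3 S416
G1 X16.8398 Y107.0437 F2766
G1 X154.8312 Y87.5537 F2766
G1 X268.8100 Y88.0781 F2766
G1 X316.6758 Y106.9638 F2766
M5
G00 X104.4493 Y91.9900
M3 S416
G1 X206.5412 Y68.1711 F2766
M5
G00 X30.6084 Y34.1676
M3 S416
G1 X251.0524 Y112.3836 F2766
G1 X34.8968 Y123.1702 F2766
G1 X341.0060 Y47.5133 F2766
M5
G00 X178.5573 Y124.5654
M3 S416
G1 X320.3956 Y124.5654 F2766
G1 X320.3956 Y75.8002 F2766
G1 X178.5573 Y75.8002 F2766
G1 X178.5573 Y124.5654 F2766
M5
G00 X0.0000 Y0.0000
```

y_svg = 140.4351 − y_m. Every run uses S416, so all elements get stroke `#000000` (score).

[1] open run; points: 209.6205,113.9772 16.8398,33.3914 154.8312,52.8814 268.8100,52.3570 316.6758,33.4713

[2] open run; points: 104.4493,48.4451 206.5412,72.2640

[3] open run; points: 30.6084,106.2675 251.0524,28.0515 34.8968,17.2649 341.0060,92.9218

[4] closed run; points: 178.5573,15.8697 320.3956,15.8697 320.3956,64.6349 178.5573,64.6349

<svg xmlns="http://www.w3.org/2000/svg" width="368.0476mm" height="140.4351mm" viewBox="0 0 368.0476 140.4351">
  <polyline points="209.6205,113.9772 16.8398,33.3914 154.8312,52.8814 268.8100,52.3570 316.6758,33.4713" fill="none" stroke="#000000"/>
  <polyline points="104.4493,48.4451 206.5412,72.2640" fill="none" stroke="#000000"/>
  <polyline points="30.6084,106.2675 251.0524,28.0515 34.8968,17.2649 341.0060,92.9218" fill="none" stroke="#000000"/>
  <polygon points="178.5573,15.8697 320.3956,15.8697 320.3956,64.6349 178.5573,64.6349" fill="none" stroke="#000000"/>
</svg>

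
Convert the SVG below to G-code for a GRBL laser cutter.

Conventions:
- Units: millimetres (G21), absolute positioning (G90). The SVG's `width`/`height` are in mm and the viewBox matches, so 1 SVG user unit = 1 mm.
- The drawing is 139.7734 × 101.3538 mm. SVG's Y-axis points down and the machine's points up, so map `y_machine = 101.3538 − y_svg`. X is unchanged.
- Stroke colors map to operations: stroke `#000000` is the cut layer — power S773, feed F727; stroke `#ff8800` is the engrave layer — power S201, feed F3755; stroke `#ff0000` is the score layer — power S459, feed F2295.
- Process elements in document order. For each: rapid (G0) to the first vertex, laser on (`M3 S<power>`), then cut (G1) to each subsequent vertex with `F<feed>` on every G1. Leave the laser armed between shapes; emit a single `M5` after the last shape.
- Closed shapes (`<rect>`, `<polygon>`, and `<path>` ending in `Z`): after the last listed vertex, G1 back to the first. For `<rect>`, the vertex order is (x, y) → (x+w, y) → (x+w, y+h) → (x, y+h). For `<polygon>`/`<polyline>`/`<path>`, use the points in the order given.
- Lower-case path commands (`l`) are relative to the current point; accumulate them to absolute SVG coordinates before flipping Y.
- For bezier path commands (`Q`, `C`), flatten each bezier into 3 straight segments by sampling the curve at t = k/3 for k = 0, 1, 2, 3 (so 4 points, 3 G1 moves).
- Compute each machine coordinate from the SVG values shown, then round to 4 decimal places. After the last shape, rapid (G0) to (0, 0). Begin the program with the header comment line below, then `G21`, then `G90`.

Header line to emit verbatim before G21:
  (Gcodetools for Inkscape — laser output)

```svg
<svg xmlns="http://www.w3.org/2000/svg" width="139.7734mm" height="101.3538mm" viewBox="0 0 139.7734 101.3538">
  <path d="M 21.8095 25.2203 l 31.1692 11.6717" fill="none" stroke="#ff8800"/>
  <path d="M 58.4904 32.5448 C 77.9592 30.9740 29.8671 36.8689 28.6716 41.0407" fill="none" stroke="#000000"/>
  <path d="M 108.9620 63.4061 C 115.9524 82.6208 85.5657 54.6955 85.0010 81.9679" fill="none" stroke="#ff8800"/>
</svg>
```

(Gcodetools for Inkscape — laser output)
G21
G90
G0 X21.8095 Y76.1335
M3 S201
G1 X52.9787 Y64.4618 F3755
G0 X58.4904 Y68.8090
M3 S773
G1 X59.6781 Y68.2316 F727
G1 X41.2601 Y64.7189 F727
G1 X28.6716 Y60.3131 F727
G0 X108.9620 Y37.9477
M3 S201
G1 X105.9822 Y30.6560 F3755
G1 X93.0175 Y32.0494 F3755
G1 X85.0010 Y19.3859 F3755
M5
G0 X0.0000 Y0.0000

Since the viewBox matches the mm dimensions, user units are millimetres directly. The only transform is the Y-flip y_m = 101.3538 − y_svg.

Shape 1 is a line segment drawn with `<path>`. Its stroke #ff8800 means engrave at S201, F3755. After flipping Y the toolpath is (21.8095,76.1335) → (52.9787,64.4618).

Shape 2 is a cubic bezier drawn with `<path>`. Its stroke #000000 means cut at S773, F727. After flipping Y the toolpath is (58.4904,68.8090) → (59.6781,68.2316) → (41.2601,64.7189) → (28.6716,60.3131).

Shape 3 is a cubic bezier drawn with `<path>`. Its stroke #ff8800 means engrave at S201, F3755. After flipping Y the toolpath is (108.9620,37.9477) → (105.9822,30.6560) → (93.0175,32.0494) → (85.0010,19.3859).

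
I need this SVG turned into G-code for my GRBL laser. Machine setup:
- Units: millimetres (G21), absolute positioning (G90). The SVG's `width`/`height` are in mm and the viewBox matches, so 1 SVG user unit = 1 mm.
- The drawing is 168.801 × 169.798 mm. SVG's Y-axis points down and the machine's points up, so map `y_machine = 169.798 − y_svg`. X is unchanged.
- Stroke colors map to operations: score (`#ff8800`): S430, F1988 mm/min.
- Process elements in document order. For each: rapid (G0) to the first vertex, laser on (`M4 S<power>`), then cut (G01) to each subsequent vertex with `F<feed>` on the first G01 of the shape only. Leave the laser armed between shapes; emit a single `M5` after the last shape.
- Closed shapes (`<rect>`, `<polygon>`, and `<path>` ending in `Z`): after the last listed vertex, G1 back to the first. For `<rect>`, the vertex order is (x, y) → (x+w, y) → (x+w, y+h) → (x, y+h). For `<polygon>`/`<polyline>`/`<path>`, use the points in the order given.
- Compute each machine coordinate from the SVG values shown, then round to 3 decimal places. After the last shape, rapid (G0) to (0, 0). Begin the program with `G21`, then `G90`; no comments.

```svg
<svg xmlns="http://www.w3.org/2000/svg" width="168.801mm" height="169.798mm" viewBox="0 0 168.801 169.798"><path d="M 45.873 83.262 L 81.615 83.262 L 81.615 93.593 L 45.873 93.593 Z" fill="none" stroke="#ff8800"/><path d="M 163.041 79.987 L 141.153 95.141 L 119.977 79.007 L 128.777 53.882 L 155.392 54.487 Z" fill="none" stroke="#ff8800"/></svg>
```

viewBox `0 0 168.801 169.798` with mm width/height → 1 unit = 1 mm. Flip: y_m = 169.798 − y_svg.

**Shape 1** — `<path>` rectangle, stroke `#ff8800` → score (S430, F1988). Machine vertices: (45.873,86.536) → (81.615,86.536) → (81.615,76.205) → (45.873,76.205) → (45.873,86.536). Closed: final G1 returns to the first vertex.

**Shape 2** — `<path>` regular polygon, stroke `#ff8800` → score (S430, F1988). Machine vertices: (163.041,89.811) → (141.153,74.657) → (119.977,90.791) → (128.777,115.916) → (155.392,115.311) → (163.041,89.811). Closed: final G1 returns to the first vertex.

G21
G90
G0 X45.873 Y86.536
M4 S430
G01 X81.615 Y86.536 F1988
G01 X81.615 Y76.205
G01 X45.873 Y76.205
G01 X45.873 Y86.536
G0 X163.041 Y89.811
M4 S430
G01 X141.153 Y74.657 F1988
G01 X119.977 Y90.791
G01 X128.777 Y115.916
G01 X155.392 Y115.311
G01 X163.041 Y89.811
M5
G0 X0.000 Y0.000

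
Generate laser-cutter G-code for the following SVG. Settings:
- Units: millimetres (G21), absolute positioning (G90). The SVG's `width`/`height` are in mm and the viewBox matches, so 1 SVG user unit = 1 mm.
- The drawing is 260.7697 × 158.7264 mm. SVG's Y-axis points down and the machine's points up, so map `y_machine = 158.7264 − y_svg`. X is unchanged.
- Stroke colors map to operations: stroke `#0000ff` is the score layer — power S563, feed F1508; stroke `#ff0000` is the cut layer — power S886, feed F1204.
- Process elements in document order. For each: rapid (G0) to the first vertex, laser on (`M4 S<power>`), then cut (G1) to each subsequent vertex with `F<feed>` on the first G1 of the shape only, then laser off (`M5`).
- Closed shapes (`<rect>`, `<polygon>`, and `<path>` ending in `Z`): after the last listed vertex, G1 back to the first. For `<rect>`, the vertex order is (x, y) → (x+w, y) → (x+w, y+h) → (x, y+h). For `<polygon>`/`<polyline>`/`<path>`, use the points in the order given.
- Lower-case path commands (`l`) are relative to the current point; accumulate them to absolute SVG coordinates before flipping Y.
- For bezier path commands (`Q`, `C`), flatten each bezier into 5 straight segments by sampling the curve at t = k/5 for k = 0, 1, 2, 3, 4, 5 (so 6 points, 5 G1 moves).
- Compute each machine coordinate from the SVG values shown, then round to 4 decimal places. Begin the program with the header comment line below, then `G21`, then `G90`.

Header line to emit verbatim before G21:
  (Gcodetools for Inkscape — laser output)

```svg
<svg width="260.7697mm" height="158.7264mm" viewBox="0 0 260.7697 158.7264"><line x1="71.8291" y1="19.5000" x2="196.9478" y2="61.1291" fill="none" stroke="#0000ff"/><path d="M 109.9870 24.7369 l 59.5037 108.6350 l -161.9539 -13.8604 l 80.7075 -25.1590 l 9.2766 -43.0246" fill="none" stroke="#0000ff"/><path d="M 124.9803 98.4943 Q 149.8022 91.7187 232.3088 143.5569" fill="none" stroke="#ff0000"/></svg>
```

(Gcodetools for Inkscape — laser output)
G21
G90
G0 X71.8291 Y139.2264
M4 S563
G1 X196.9478 Y97.5973 F1508
M5
G0 X109.9870 Y133.9895
M4 S563
G1 X169.4907 Y25.3545 F1508
G1 X7.5368 Y39.2149
G1 X88.2443 Y64.3739
G1 X97.5209 Y107.3985
M5
G0 X124.9803 Y60.2321
M4 S886
G1 X137.2164 Y60.5978 F1204
G1 X154.0674 Y56.2744
G1 X175.5331 Y47.2619
G1 X201.6135 Y33.5602
G1 X232.3088 Y15.1695
M5

Since the viewBox matches the mm dimensions, user units are millimetres directly. The only transform is the Y-flip y_m = 158.7264 − y_svg.

Shape 1 is a line segment drawn with `<line>`. Its stroke #0000ff means score at S563, F1508. After flipping Y the toolpath is (71.8291,139.2264) → (196.9478,97.5973).

Shape 2 is a open polyline drawn with `<path>`. Its stroke #0000ff means score at S563, F1508. After flipping Y the toolpath is (109.9870,133.9895) → (169.4907,25.3545) → (7.5368,39.2149) → (88.2443,64.3739) → (97.5209,107.3985).

Shape 3 is a quadratic bezier drawn with `<path>`. Its stroke #ff0000 means cut at S886, F1204. After flipping Y the toolpath is (124.9803,60.2321) → (137.2164,60.5978) → (154.0674,56.2744) → (175.5331,47.2619) → (201.6135,33.5602) → (232.3088,15.1695).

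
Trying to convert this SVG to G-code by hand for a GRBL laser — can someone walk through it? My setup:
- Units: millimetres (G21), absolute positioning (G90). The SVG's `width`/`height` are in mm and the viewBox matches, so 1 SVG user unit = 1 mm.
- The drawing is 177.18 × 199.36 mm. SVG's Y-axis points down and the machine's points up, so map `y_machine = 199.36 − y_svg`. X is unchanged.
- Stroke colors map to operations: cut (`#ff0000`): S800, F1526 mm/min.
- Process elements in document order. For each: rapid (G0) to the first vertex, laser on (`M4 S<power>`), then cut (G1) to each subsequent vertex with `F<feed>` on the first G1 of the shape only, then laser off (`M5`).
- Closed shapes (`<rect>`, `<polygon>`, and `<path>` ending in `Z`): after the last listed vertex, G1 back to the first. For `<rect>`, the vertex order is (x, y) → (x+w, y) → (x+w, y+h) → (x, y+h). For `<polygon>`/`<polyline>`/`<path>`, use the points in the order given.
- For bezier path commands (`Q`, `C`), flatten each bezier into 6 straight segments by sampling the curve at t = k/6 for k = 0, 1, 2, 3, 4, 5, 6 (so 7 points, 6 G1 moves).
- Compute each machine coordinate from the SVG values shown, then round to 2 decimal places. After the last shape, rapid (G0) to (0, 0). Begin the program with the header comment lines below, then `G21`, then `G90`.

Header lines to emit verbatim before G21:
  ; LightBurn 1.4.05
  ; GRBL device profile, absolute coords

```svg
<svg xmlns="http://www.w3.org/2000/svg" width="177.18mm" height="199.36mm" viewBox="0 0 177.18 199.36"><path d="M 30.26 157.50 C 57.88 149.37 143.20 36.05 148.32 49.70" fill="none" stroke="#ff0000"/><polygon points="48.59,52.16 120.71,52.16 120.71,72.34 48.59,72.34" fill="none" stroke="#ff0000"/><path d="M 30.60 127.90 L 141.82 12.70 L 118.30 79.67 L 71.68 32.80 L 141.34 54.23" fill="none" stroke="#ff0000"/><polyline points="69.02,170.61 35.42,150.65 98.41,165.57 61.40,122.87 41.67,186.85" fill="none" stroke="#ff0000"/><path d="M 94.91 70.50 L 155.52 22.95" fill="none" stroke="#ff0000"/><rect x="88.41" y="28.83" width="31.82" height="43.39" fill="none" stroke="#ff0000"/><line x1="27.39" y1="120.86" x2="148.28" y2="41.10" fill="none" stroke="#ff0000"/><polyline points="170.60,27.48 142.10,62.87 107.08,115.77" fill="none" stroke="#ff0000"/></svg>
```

; LightBurn 1.4.05
; GRBL device profile, absolute coords
G21
G90
G0 X30.26 Y41.86
M4 S800
G1 X48.24 Y53.62 F1526
G1 X72.01 Y76.45
G1 X97.73 Y103.93
G1 X121.57 Y129.59
G1 X139.72 Y146.98
G1 X148.32 Y149.66
M5
G0 X48.59 Y147.20
M4 S800
G1 X120.71 Y147.20 F1526
G1 X120.71 Y127.02
G1 X48.59 Y127.02
G1 X48.59 Y147.20
M5
G0 X30.60 Y71.46
M4 S800
G1 X141.82 Y186.66 F1526
G1 X118.30 Y119.69
G1 X71.68 Y166.56
G1 X141.34 Y145.13
M5
G0 X69.02 Y28.75
M4 S800
G1 X35.42 Y48.71 F1526
G1 X98.41 Y33.79
G1 X61.40 Y76.49
G1 X41.67 Y12.51
M5
G0 X94.91 Y128.86
M4 S800
G1 X155.52 Y176.41 F1526
M5
G0 X88.41 Y170.53
M4 S800
G1 X120.23 Y170.53 F1526
G1 X120.23 Y127.14
G1 X88.41 Y127.14
G1 X88.41 Y170.53
M5
G0 X27.39 Y78.50
M4 S800
G1 X148.28 Y158.26 F1526
M5
G0 X170.60 Y171.88
M4 S800
G1 X142.10 Y136.49 F1526
G1 X107.08 Y83.59
M5
G0 X0.00 Y0.00

viewBox `0 0 177.18 199.36` with mm width/height → 1 unit = 1 mm. Flip: y_m = 199.36 − y_svg.

**Shape 1** — `<path>` cubic bezier, stroke `#ff0000` → cut (S800, F1526). Control points (SVG): P0=(30.26,157.50), P1=(57.88,149.37), P2=(143.20,36.05), P3=(148.32,49.70); sampled at t=k/6. Machine vertices: (30.26,41.86) → (48.24,53.62) → (72.01,76.45) → (97.73,103.93) → (121.57,129.59) → (139.72,146.98) → (148.32,149.66). Open path.

**Shape 2** — `<polygon>` rectangle, stroke `#ff0000` → cut (S800, F1526). Machine vertices: (48.59,147.20) → (120.71,147.20) → (120.71,127.02) → (48.59,127.02) → (48.59,147.20). Closed: final G1 returns to the first vertex.

**Shape 3** — `<path>` open polyline, stroke `#ff0000` → cut (S800, F1526). Machine vertices: (30.60,71.46) → (141.82,186.66) → (118.30,119.69) → (71.68,166.56) → (141.34,145.13). Open path.

**Shape 4** — `<polyline>` open polyline, stroke `#ff0000` → cut (S800, F1526). Machine vertices: (69.02,28.75) → (35.42,48.71) → (98.41,33.79) → (61.40,76.49) → (41.67,12.51). Open path.

**Shape 5** — `<path>` line segment, stroke `#ff0000` → cut (S800, F1526). Machine vertices: (94.91,128.86) → (155.52,176.41). Open path.

**Shape 6** — `<rect>` rectangle, stroke `#ff0000` → cut (S800, F1526). Machine vertices: (88.41,170.53) → (120.23,170.53) → (120.23,127.14) → (88.41,127.14) → (88.41,170.53). Closed: final G1 returns to the first vertex.

**Shape 7** — `<line>` line segment, stroke `#ff0000` → cut (S800, F1526). Machine vertices: (27.39,78.50) → (148.28,158.26). Open path.

**Shape 8** — `<polyline>` open polyline, stroke `#ff0000` → cut (S800, F1526). Machine vertices: (170.60,171.88) → (142.10,136.49) → (107.08,83.59). Open path.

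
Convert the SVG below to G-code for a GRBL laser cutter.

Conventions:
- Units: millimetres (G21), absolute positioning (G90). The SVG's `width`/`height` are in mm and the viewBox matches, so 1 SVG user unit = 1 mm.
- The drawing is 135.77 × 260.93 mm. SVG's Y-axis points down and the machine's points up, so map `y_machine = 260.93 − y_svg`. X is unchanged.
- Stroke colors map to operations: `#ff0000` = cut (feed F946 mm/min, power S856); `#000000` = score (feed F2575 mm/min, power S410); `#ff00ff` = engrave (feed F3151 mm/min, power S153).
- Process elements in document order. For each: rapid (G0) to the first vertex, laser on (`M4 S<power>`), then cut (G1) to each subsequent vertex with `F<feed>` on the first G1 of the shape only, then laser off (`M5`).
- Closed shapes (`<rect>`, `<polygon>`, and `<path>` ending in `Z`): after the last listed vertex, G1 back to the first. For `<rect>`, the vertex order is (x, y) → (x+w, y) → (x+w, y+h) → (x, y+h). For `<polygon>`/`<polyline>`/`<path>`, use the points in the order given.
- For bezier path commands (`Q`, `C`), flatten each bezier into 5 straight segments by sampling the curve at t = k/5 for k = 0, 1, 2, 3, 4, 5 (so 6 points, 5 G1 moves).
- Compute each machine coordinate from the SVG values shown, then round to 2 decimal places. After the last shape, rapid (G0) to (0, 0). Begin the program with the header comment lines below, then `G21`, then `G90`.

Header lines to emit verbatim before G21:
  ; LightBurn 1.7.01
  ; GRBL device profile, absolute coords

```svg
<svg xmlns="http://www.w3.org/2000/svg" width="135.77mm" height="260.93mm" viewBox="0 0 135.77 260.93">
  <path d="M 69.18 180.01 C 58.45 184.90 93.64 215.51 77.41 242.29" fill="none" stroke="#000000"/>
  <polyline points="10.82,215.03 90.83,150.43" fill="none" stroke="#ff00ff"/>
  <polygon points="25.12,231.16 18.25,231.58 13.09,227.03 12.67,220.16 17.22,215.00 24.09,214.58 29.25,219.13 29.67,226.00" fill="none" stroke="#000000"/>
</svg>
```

; LightBurn 1.7.01
; GRBL device profile, absolute coords
G21
G90
G0 X69.18 Y80.92
M4 S410
G1 X67.47 Y75.14 F2575
G1 X72.12 Y64.60
G1 X78.43 Y50.72
G1 X81.76 Y34.93
G1 X77.41 Y18.64
M5
G0 X10.82 Y45.90
M4 S153
G1 X90.83 Y110.50 F3151
M5
G0 X25.12 Y29.77
M4 S410
G1 X18.25 Y29.35 F2575
G1 X13.09 Y33.90
G1 X12.67 Y40.77
G1 X17.22 Y45.93
G1 X24.09 Y46.35
G1 X29.25 Y41.80
G1 X29.67 Y34.93
G1 X25.12 Y29.77
M5
G0 X0.00 Y0.00

Since the viewBox matches the mm dimensions, user units are millimetres directly. The only transform is the Y-flip y_m = 260.93 − y_svg.

Shape 1 is a cubic bezier drawn with `<path>`. Its stroke #000000 means score at S410, F2575. After flipping Y the toolpath is (69.18,80.92) → (67.47,75.14) → (72.12,64.60) → (78.43,50.72) → (81.76,34.93) → (77.41,18.64).

Shape 2 is a line segment drawn with `<polyline>`. Its stroke #ff00ff means engrave at S153, F3151. After flipping Y the toolpath is (10.82,45.90) → (90.83,110.50).

Shape 3 is a regular polygon drawn with `<polygon>`. Its stroke #000000 means score at S410, F2575. After flipping Y the toolpath is (25.12,29.77) → (18.25,29.35) → (13.09,33.90) → (12.67,40.77) → (17.22,45.93) → (24.09,46.35) → (29.25,41.80) → (29.67,34.93) → (25.12,29.77), returning to the start.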